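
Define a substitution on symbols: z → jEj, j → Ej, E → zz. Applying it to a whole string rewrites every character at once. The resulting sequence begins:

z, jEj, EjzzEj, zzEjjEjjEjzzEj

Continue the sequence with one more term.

φ(zzEjjEjjEjzzEj) expands symbol-by-symbol to jEj jEj zz Ej Ej zz Ej Ej zz Ej jEj jEj zz Ej; joining the 14 pieces gives the next term.

jEjjEjzzEjEjzzEjEjzzEjjEjjEjzzEj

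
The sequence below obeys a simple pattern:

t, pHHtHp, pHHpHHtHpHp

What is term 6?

pHHpHHpHHpHHpHHtHpHpHpHpHp

Every step adds pHH to the front and Hp to the end of the previous string.
From pHHpHHtHpHp, 3 further steps: pHHpHHtHpHp → pHHpHHpHHtHpHpHp → pHHpHHpHHpHHtHpHpHpHp → (answer).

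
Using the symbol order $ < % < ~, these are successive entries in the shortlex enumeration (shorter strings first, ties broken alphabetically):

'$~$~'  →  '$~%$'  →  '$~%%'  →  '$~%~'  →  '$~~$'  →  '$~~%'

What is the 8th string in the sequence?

%$$$

Advancing 2 positions from $~~% through $~~% → $~~~ reaches term 8.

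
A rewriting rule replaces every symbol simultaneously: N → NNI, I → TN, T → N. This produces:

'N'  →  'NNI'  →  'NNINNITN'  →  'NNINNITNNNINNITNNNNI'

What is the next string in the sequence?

NNINNITNNNINNITNNNNINNINNITNNNINNITNNNNINNINNINNITN

Replace each of the 20 characters of NNINNITNNNINNITNNNNI in place — NNI NNI TN NNI NNI TN N NNI NNI NNI TN NNI NNI TN N NNI NNI NNI NNI TN — and concatenate.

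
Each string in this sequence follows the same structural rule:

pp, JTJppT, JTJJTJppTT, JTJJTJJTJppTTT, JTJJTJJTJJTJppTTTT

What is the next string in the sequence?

Every step adds JTJ to the front and T to the end of the previous string.
One more step from JTJJTJJTJJTJppTTTT gives the answer.

JTJJTJJTJJTJJTJppTTTTT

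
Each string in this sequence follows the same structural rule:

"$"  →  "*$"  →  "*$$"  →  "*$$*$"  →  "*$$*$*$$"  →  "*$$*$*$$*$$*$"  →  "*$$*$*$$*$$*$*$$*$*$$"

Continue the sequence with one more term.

Each term (from the third on) is the previous term followed by the one before it: term 3 = *$·$ = *$$.
The next term joins *$$*$*$$*$$*$*$$*$*$$ and *$$*$*$$*$$*$.

*$$*$*$$*$$*$*$$*$*$$*$$*$*$$*$$*$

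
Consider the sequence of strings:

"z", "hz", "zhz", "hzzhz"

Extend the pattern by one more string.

Each term (from the third on) is the two preceding terms concatenated in order: term 3 = z·hz = zhz.
So term 5 is zhz·hzzhz.

zhzhzzhz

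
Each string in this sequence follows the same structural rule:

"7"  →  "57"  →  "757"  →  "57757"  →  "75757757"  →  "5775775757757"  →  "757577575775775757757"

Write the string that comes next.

From term 3 onward, concatenate the second-to-last term with the last: 7·57 = 757, 57·757 = 57757, …
Continuing: 5775775757757 · 757577575775775757757 gives term 8.

5775775757757757577575775775757757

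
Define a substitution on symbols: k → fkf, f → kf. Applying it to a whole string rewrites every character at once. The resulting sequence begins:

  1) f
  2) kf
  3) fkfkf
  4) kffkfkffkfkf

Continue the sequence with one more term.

fkfkfkffkfkffkfkfkffkfkffkfkf

Apply φ to kffkfkffkfkf symbol by symbol: k→fkf, f→kf, f→kf, k→fkf, f→kf, k→fkf, f→kf, f→kf, k→fkf, f→kf, k→fkf, f→kf; joined: fkf kf kf fkf kf fkf kf kf fkf kf fkf kf.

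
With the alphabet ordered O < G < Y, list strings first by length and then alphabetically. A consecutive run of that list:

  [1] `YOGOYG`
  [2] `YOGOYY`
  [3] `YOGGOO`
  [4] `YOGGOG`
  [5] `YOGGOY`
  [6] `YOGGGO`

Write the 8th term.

Stepping forward 2 times from YOGGGO: YOGGGO → YOGGGG, then the target.

YOGGGY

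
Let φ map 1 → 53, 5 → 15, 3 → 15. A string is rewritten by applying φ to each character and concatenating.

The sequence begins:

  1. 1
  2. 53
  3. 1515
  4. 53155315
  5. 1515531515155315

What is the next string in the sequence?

53155315151553155315531515155315

Replace each of the 16 characters of 1515531515155315 in place — 53 15 53 15 15 15 53 15 53 15 53 15 15 15 53 15 — and concatenate.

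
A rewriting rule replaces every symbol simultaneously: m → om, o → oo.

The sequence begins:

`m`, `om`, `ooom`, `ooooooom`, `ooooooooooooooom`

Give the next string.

Rewriting the 16 symbols of ooooooooooooooom one by one yields oo oo oo oo oo oo oo oo oo oo oo oo oo oo oo om; concatenated:

ooooooooooooooooooooooooooooooom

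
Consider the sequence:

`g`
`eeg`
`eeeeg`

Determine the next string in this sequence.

The strings grow by a fixed prefix ee each time.
So the next term is ee·eeeeg.

eeeeeeg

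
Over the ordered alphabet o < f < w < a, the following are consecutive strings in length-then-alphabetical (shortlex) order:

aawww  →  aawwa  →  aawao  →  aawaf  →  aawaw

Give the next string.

aawaa

The successor of aawaw increments the rightmost position that isn't already a and resets every position after it to o.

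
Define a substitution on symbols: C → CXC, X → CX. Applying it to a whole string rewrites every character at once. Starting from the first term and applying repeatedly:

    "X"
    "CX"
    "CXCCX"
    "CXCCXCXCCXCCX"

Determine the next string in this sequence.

Rewriting the 13 symbols of CXCCXCXCCXCCX one by one yields CXC CX CXC CXC CX CXC CX CXC CXC CX CXC CXC CX; concatenated:

CXCCXCXCCXCCXCXCCXCXCCXCCXCXCCXCCX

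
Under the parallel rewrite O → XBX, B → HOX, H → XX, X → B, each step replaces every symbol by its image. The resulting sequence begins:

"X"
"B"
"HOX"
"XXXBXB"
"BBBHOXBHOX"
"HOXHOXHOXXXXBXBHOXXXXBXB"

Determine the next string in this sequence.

Replace each of the 24 characters of HOXHOXHOXXXXBXBHOXXXXBXB in place — XX XBX B XX XBX B XX XBX B B B B HOX B HOX XX XBX B B B B HOX B HOX — and concatenate.

XXXBXBXXXBXBXXXBXBBBBHOXBHOXXXXBXBBBBHOXBHOX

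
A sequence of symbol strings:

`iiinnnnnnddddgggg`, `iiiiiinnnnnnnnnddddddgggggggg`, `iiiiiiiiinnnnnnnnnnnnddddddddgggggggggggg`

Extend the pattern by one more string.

Term n consists of 3n i's, followed by 3n+3 n's, followed by 2n+2 d's, followed by 4n g's (n = 1, 2, …).
For the next term, n = 4, so the run lengths are 12, 15, 10, 16.

iiiiiiiiiiiinnnnnnnnnnnnnnnddddddddddgggggggggggggggg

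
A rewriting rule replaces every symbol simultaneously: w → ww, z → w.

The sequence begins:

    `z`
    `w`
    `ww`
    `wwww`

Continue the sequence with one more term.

wwwwwwww

Apply φ to wwww symbol by symbol: w→ww, w→ww, w→ww, w→ww; joined: ww ww ww ww.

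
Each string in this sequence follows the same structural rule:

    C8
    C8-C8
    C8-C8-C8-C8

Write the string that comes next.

C8-C8-C8-C8-C8-C8-C8-C8

Each string is two copies of the previous one joined by '-'.
One more doubling of C8-C8-C8-C8 gives the answer.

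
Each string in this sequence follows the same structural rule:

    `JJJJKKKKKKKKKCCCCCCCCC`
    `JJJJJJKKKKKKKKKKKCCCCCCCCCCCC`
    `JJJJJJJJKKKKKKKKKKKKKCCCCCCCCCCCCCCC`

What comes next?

JJJJJJJJJJKKKKKKKKKKKKKKKCCCCCCCCCCCCCCCCCC

Reading off run lengths: J runs 4, 6, 8; K runs 9, 11, 13; C runs 9, 12, 15 — each is linear in n, where the shown terms are n = 3, 4, 5.
Setting n = 6 gives 10, 15, 18 characters in each block.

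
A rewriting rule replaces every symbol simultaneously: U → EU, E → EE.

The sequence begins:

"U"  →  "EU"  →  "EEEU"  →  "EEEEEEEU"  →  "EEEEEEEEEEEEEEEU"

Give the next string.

Replace each of the 16 characters of EEEEEEEEEEEEEEEU in place — EE EE EE EE EE EE EE EE EE EE EE EE EE EE EE EU — and concatenate.

EEEEEEEEEEEEEEEEEEEEEEEEEEEEEEEU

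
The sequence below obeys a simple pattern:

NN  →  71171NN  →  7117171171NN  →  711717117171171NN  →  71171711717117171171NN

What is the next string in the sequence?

7117171171711717117171171NN

Every step adds 71171 at the front: s(k+1) = 71171·s(k).
So the next term is 71171·71171711717117171171NN.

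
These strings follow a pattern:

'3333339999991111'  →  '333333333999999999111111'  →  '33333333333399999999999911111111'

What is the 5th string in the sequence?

333333333333333333999999999999999999111111111111

Each string has the form 3^{3n+3} 9^{3n+3} 1^{2n+2} (n = 1, 2, …).
For term 5, n = 5, so the run lengths are 18, 18, 12.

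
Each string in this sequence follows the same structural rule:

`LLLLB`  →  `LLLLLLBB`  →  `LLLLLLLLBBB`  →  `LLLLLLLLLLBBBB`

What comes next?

LLLLLLLLLLLLBBBBB

Each string has the form L^{2n} B^{n-1}, where the shown terms are n = 2, 3, 4, 5.
At n = 6 the blocks have lengths 12, 5.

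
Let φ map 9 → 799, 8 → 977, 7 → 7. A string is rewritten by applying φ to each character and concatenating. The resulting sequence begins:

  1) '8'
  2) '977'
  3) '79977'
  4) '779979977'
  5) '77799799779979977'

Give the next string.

Replace each of the 17 characters of 77799799779979977 in place — 7 7 7 799 799 7 799 799 7 7 799 799 7 799 799 7 7 — and concatenate.

777799799779979977799799779979977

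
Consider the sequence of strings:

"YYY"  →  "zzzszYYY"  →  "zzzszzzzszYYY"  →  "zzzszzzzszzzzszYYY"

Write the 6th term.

The strings grow by a fixed prefix zzzsz each time.
From zzzszzzzszzzzszYYY, 2 further steps: zzzszzzzszzzzszYYY → zzzszzzzszzzzszzzzszYYY → (answer).

zzzszzzzszzzzszzzzszzzzszYYY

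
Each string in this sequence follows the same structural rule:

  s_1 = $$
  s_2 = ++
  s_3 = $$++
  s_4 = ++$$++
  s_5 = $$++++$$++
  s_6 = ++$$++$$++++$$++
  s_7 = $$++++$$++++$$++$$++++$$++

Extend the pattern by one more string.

This is a Fibonacci-style word recurrence s(k) = s(k−2)·s(k−1): e.g. $$·++ = $$++.
The next term joins ++$$++$$++++$$++ and $$++++$$++++$$++$$++++$$++.

++$$++$$++++$$++$$++++$$++++$$++$$++++$$++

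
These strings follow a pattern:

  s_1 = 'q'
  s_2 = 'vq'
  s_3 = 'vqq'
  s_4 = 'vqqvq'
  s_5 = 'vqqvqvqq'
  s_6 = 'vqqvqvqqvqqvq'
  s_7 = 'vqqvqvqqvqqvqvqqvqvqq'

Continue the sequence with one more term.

vqqvqvqqvqqvqvqqvqvqqvqqvqvqqvqqvq

From term 3 onward, concatenate the last term with the second-to-last: vq·q = vqq, vqq·vq = vqqvq, …
The next term joins vqqvqvqqvqqvqvqqvqvqq and vqqvqvqqvqqvq.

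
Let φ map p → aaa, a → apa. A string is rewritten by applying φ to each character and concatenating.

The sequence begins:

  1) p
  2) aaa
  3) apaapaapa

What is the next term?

apaaaaapaapaaaaapaapaaaaapa

Rewriting each symbol of apaapaapa: a→apa, p→aaa, a→apa, a→apa, p→aaa, a→apa, a→apa, p→aaa, a→apa, which concatenates to apa aaa apa apa aaa apa apa aaa apa.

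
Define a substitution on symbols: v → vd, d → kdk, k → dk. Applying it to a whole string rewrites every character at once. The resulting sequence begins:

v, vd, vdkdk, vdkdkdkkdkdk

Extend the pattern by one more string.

Rewriting each symbol of vdkdkdkkdkdk: v→vd, d→kdk, k→dk, d→kdk, k→dk, d→kdk, k→dk, k→dk, d→kdk, k→dk, d→kdk, k→dk, which concatenates to vd kdk dk kdk dk kdk dk dk kdk dk kdk dk.

vdkdkdkkdkdkkdkdkdkkdkdkkdkdk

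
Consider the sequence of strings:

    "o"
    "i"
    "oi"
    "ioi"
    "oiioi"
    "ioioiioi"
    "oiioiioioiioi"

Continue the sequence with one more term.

ioioiioioiioiioioiioi

This is a Fibonacci-style word recurrence s(k) = s(k−2)·s(k−1): e.g. o·i = oi.
So term 8 is ioioiioi·oiioiioioiioi.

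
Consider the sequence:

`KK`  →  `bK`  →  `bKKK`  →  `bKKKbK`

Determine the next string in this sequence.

bKKKbKbKKK

Each term (from the third on) is the previous term followed by the one before it: term 3 = bK·KK = bKKK.
The next term joins bKKKbK and bKKK.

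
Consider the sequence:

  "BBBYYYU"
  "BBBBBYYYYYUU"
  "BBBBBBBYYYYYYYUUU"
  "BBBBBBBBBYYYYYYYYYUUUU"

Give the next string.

BBBBBBBBBBBYYYYYYYYYYYUUUUU

The n-th term is 2n+1 B's then 2n+1 Y's then n U's (n = 1, 2, …).
For the next term, n = 5, so the run lengths are 11, 11, 5.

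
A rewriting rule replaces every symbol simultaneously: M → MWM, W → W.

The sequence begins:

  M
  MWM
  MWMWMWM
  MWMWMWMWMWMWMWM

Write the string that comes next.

Rewriting the 15 symbols of MWMWMWMWMWMWMWM one by one yields MWM W MWM W MWM W MWM W MWM W MWM W MWM W MWM; concatenated:

MWMWMWMWMWMWMWMWMWMWMWMWMWMWMWM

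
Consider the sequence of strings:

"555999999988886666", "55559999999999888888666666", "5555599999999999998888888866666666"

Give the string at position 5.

The n-th term is n+1 5's then 3n+1 9's then 2n 8's then 2n 6's, where the shown terms are n = 2, 3, 4.
Setting n = 6 gives 7, 19, 12, 12 characters in each block.

55555559999999999999999999888888888888666666666666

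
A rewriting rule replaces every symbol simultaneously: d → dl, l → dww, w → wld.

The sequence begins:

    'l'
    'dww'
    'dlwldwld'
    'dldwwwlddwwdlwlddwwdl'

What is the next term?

dldwwdlwldwldwlddwwdldlwldwlddldwwwlddwwdldlwldwlddldww

φ(dldwwwlddwwdlwlddwwdl) expands symbol-by-symbol to dl dww dl wld wld wld dww dl dl wld wld dl dww wld dww dl dl wld wld dl dww; joining the 21 pieces gives the next term.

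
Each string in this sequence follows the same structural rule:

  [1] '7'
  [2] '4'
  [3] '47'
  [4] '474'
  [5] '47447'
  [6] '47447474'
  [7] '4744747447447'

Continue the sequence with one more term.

474474744744747447474

This is a Fibonacci-style word recurrence s(k) = s(k−1)·s(k−2): e.g. 4·7 = 47.
Continuing: 4744747447447 · 47447474 gives term 8.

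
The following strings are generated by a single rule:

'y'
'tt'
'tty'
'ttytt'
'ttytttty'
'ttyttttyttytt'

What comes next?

Each term (from the third on) is the previous term followed by the one before it: term 3 = tt·y = tty.
So term 7 is ttyttttyttytt·ttytttty.

ttyttttyttyttttytttty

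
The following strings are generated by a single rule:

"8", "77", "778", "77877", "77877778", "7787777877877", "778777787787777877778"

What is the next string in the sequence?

7787777877877778777787787777877877

Each term (from the third on) is the previous term followed by the one before it: term 3 = 77·8 = 778.
The next term joins 778777787787777877778 and 7787777877877.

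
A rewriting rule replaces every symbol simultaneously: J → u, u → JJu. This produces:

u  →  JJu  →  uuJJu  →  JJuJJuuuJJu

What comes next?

Expanding JJuJJuuuJJu: J→u, J→u, u→JJu, J→u, J→u, u→JJu, u→JJu, u→JJu, J→u, J→u, u→JJu. Concatenated: u u JJu u u JJu JJu JJu u u JJu.

uuJJuuuJJuJJuJJuuuJJu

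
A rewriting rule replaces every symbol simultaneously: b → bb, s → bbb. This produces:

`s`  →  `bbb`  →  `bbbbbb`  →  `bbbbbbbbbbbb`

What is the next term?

bbbbbbbbbbbbbbbbbbbbbbbb

Apply φ to bbbbbbbbbbbb symbol by symbol: b→bb, b→bb, b→bb, b→bb, b→bb, b→bb, b→bb, b→bb, b→bb, b→bb, b→bb, b→bb; joined: bb bb bb bb bb bb bb bb bb bb bb bb.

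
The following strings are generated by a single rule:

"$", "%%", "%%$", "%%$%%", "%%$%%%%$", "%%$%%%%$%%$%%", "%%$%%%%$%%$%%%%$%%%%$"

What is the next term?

%%$%%%%$%%$%%%%$%%%%$%%$%%%%$%%$%%

From term 3 onward, concatenate the last term with the second-to-last: %%·$ = %%$, %%$·%% = %%$%%, …
Continuing: %%$%%%%$%%$%%%%$%%%%$ · %%$%%%%$%%$%% gives term 8.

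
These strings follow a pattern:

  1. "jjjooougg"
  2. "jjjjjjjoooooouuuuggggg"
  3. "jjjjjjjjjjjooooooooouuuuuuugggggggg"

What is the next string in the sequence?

jjjjjjjjjjjjjjjoooooooooooouuuuuuuuuuggggggggggg

Term n consists of 4n-1 j's, followed by 3n o's, followed by 3n-2 u's, followed by 3n-1 g's (n = 1, 2, …).
At n = 4 the blocks have lengths 15, 12, 10, 11.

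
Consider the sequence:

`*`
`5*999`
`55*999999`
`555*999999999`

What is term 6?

55555*999999999999999

s(k+1) = 5·s(k)·999, so each term gains 5 as a prefix and 999 as a suffix.
From 555*999999999, 2 further steps: 555*999999999 → 5555*999999999999 → (answer).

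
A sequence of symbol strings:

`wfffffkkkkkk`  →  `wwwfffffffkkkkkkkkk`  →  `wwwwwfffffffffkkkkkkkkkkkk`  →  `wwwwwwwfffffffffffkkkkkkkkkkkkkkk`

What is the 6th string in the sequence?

wwwwwwwwwwwfffffffffffffffkkkkkkkkkkkkkkkkkkkkk

The n-th term is 2n-1 w's then 2n+3 f's then 3n+3 k's (n = 1, 2, …).
For term 6, n = 6, so the run lengths are 11, 15, 21.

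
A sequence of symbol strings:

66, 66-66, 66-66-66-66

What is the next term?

66-66-66-66-66-66-66-66

Each string is two copies of the previous one joined by '-'.
So the next term is two copies of 66-66-66-66 with '-' between the halves.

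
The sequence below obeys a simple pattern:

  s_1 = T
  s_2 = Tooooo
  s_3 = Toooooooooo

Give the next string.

Tooooooooooooooo

The strings grow by a fixed suffix ooooo each time.
So the next term is Toooooooooo·ooooo.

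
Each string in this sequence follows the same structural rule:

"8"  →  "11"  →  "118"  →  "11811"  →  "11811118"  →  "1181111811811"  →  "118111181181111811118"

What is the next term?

1181111811811118111181181111811811

Each term (from the third on) is the previous term followed by the one before it: term 3 = 11·8 = 118.
So term 8 is 118111181181111811118·1181111811811.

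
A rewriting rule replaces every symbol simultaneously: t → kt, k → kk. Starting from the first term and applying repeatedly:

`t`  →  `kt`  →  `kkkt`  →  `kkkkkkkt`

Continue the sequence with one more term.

kkkkkkkkkkkkkkkt

Rewriting each symbol of kkkkkkkt: k→kk, k→kk, k→kk, k→kk, k→kk, k→kk, k→kk, t→kt, which concatenates to kk kk kk kk kk kk kk kt.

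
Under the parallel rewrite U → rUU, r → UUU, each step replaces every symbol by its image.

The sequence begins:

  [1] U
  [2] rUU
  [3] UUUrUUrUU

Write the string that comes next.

Expanding UUUrUUrUU: U→rUU, U→rUU, U→rUU, r→UUU, U→rUU, U→rUU, r→UUU, U→rUU, U→rUU. Concatenated: rUU rUU rUU UUU rUU rUU UUU rUU rUU.

rUUrUUrUUUUUrUUrUUUUUrUUrUU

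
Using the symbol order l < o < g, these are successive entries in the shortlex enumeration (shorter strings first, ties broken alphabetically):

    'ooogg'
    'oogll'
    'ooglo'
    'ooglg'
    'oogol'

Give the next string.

Find the rightmost character of oogol below g, bump it to the next letter, and reset everything to its right to l.

oogoo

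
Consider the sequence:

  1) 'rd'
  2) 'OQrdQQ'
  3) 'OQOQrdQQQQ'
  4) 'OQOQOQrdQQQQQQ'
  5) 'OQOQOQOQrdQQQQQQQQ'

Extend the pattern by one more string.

s(k+1) = OQ·s(k)·QQ, so each term gains OQ as a prefix and QQ as a suffix.
One more step from OQOQOQOQrdQQQQQQQQ gives the answer.

OQOQOQOQOQrdQQQQQQQQQQ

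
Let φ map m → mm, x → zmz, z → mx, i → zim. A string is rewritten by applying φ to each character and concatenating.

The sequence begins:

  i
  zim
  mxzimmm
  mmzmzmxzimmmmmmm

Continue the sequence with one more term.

Rewriting the 16 symbols of mmzmzmxzimmmmmmm one by one yields mm mm mx mm mx mm zmz mx zim mm mm mm mm mm mm mm; concatenated:

mmmmmxmmmxmmzmzmxzimmmmmmmmmmmmmmm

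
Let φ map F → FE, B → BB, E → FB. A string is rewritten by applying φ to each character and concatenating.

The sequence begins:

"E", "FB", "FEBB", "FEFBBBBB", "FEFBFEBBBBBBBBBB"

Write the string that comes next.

φ(FEFBFEBBBBBBBBBB) expands symbol-by-symbol to FE FB FE BB FE FB BB BB BB BB BB BB BB BB BB BB; joining the 16 pieces gives the next term.

FEFBFEBBFEFBBBBBBBBBBBBBBBBBBBBB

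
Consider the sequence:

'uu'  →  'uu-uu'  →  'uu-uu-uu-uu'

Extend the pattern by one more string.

s(k+1) = s(k)·-·s(k) — each term doubles the last with '-' between the halves.
So the next term is two copies of uu-uu-uu-uu with '-' between the halves.

uu-uu-uu-uu-uu-uu-uu-uu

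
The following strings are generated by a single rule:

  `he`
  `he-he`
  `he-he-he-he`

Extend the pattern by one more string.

he-he-he-he-he-he-he-he

Each string is two copies of the previous one joined by '-'.
One more doubling of he-he-he-he gives the answer.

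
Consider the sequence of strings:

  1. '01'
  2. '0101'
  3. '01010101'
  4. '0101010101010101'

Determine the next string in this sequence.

Each string is two copies of the previous one concatenated.
One more doubling of 0101010101010101 gives the answer.

01010101010101010101010101010101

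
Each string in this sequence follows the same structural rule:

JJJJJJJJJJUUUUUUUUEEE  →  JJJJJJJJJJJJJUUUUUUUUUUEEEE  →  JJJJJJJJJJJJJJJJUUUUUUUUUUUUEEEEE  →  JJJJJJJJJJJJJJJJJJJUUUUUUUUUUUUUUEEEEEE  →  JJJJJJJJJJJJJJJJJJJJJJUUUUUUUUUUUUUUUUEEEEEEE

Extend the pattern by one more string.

JJJJJJJJJJJJJJJJJJJJJJJJJUUUUUUUUUUUUUUUUUUEEEEEEEE

Reading off run lengths: J runs 10, 13, 16, 19, 22; U runs 8, 10, 12, 14, 16; E runs 3, 4, 5, 6, 7 — each is linear in n, where the shown terms are n = 3, 4, 5, 6, 7.
Setting n = 8 gives 25, 18, 8 characters in each block.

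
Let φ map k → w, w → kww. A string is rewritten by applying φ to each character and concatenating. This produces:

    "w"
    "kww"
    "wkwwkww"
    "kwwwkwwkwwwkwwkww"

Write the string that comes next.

Applying the rule to each of the 17 symbols of kwwwkwwkwwwkwwkww gives the pieces w kww kww kww w kww kww w kww kww kww w kww kww w kww kww, which concatenate to the answer.

wkwwkwwkwwwkwwkwwwkwwkwwkwwwkwwkwwwkwwkww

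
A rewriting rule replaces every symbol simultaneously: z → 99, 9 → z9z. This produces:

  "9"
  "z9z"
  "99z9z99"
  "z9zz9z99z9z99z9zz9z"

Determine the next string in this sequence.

99z9z9999z9z99z9zz9z99z9z99z9zz9z99z9z9999z9z99

φ(z9zz9z99z9z99z9zz9z) expands symbol-by-symbol to 99 z9z 99 99 z9z 99 z9z z9z 99 z9z 99 z9z z9z 99 z9z 99 99 z9z 99; joining the 19 pieces gives the next term.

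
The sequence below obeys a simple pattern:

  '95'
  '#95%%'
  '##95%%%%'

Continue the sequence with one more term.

###95%%%%%%

Every step adds # to the front and %% to the end of the previous string.
So the next term is #·##95%%%%·%%.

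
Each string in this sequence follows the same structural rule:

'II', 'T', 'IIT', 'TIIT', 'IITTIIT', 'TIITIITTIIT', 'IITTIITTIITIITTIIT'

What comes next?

TIITIITTIITIITTIITTIITIITTIIT

This is a Fibonacci-style word recurrence s(k) = s(k−2)·s(k−1): e.g. II·T = IIT.
So term 8 is TIITIITTIIT·IITTIITTIITIITTIIT.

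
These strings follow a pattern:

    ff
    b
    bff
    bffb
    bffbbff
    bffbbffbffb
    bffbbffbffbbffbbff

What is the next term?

Each term (from the third on) is the previous term followed by the one before it: term 3 = b·ff = bff.
So term 8 is bffbbffbffbbffbbff·bffbbffbffb.

bffbbffbffbbffbbffbffbbffbffb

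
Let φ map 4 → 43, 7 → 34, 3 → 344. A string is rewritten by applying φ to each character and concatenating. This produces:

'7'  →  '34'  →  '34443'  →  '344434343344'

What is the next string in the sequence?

34443434334443344433443444343

Expanding 344434343344: 3→344, 4→43, 4→43, 4→43, 3→344, 4→43, 3→344, 4→43, 3→344, 3→344, 4→43, 4→43. Concatenated: 344 43 43 43 344 43 344 43 344 344 43 43.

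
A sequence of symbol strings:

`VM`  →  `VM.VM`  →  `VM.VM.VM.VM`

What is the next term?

Every step duplicates the string with '.' between the halves.
Doubling VM.VM.VM.VM with '.' between the halves:

VM.VM.VM.VM.VM.VM.VM.VM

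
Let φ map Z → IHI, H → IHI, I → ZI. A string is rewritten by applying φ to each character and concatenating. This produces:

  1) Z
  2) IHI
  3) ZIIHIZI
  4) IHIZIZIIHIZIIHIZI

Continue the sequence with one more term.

ZIIHIZIIHIZIIHIZIZIIHIZIIHIZIZIIHIZIIHIZI

Applying the rule to each of the 17 symbols of IHIZIZIIHIZIIHIZI gives the pieces ZI IHI ZI IHI ZI IHI ZI ZI IHI ZI IHI ZI ZI IHI ZI IHI ZI, which concatenate to the answer.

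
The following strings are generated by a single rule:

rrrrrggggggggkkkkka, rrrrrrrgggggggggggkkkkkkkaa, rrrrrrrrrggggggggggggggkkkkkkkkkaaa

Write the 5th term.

rrrrrrrrrrrrrggggggggggggggggggggkkkkkkkkkkkkkaaaaa

Each string has the form r^{2n+1} g^{3n+2} k^{2n+1} a^{n-1}, where the shown terms are n = 2, 3, 4.
For term 5, n = 6, so the run lengths are 13, 20, 13, 5.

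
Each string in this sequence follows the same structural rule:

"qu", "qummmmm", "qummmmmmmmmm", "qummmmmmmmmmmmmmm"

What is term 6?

The strings grow by a fixed suffix mmmmm each time.
From qummmmmmmmmmmmmmm, 2 further steps: qummmmmmmmmmmmmmm → qummmmmmmmmmmmmmmmmmmm → (answer).

qummmmmmmmmmmmmmmmmmmmmmmmm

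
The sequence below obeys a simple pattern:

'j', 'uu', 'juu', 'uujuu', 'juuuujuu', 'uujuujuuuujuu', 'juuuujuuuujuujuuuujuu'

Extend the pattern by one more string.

This is a Fibonacci-style word recurrence s(k) = s(k−2)·s(k−1): e.g. j·uu = juu.
Continuing: uujuujuuuujuu · juuuujuuuujuujuuuujuu gives term 8.

uujuujuuuujuujuuuujuuuujuujuuuujuu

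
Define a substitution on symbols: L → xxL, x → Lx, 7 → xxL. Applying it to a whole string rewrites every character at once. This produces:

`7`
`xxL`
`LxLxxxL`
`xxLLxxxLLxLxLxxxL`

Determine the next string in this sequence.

Rewriting the 17 symbols of xxLLxxxLLxLxLxxxL one by one yields Lx Lx xxL xxL Lx Lx Lx xxL xxL Lx xxL Lx xxL Lx Lx Lx xxL; concatenated:

LxLxxxLxxLLxLxLxxxLxxLLxxxLLxxxLLxLxLxxxL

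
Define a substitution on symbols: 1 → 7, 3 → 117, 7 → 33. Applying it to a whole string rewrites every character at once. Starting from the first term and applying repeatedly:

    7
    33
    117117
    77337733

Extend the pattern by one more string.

Apply φ to 77337733 symbol by symbol: 7→33, 7→33, 3→117, 3→117, 7→33, 7→33, 3→117, 3→117; joined: 33 33 117 117 33 33 117 117.

33331171173333117117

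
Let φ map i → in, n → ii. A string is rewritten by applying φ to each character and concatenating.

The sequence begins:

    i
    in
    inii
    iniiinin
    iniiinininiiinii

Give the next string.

iniiinininiiiniiiniiinininiiinin

Applying the rule to each of the 16 symbols of iniiinininiiinii gives the pieces in ii in in in ii in ii in ii in in in ii in in, which concatenate to the answer.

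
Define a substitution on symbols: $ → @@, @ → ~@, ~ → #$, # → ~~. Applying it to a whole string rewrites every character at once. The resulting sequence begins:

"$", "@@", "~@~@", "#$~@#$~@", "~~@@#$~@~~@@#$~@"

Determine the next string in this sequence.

#$#$~@~@~~@@#$~@#$#$~@~@~~@@#$~@

Replace each of the 16 characters of ~~@@#$~@~~@@#$~@ in place — #$ #$ ~@ ~@ ~~ @@ #$ ~@ #$ #$ ~@ ~@ ~~ @@ #$ ~@ — and concatenate.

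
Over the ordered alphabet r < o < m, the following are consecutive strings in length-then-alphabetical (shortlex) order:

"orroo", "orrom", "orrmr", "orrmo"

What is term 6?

ororr

Continuing the enumeration 2 steps past orrmo: orrmo → orrmm → (answer).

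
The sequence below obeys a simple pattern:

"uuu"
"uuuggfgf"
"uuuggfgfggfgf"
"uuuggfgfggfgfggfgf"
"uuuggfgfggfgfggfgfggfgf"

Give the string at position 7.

The strings grow by a fixed suffix ggfgf each time.
From uuuggfgfggfgfggfgfggfgf, 2 further steps: uuuggfgfggfgfggfgfggfgf → uuuggfgfggfgfggfgfggfgfggfgf → (answer).

uuuggfgfggfgfggfgfggfgfggfgfggfgf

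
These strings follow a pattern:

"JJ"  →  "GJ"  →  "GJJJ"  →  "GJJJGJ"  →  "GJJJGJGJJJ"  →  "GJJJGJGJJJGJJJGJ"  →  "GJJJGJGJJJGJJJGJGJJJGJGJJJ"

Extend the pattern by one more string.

GJJJGJGJJJGJJJGJGJJJGJGJJJGJJJGJGJJJGJJJGJ

Each term (from the third on) is the previous term followed by the one before it: term 3 = GJ·JJ = GJJJ.
Continuing: GJJJGJGJJJGJJJGJGJJJGJGJJJ · GJJJGJGJJJGJJJGJ gives term 8.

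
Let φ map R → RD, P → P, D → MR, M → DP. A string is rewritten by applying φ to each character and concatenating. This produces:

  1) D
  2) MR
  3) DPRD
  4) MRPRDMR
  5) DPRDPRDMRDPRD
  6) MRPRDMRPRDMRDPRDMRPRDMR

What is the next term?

DPRDPRDMRDPRDPRDMRDPRDMRPRDMRDPRDPRDMRDPRD

Replace each of the 23 characters of MRPRDMRPRDMRDPRDMRPRDMR in place — DP RD P RD MR DP RD P RD MR DP RD MR P RD MR DP RD P RD MR DP RD — and concatenate.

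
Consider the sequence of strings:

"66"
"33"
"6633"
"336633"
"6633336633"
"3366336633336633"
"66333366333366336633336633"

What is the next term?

From term 3 onward, concatenate the second-to-last term with the last: 66·33 = 6633, 33·6633 = 336633, …
Continuing: 3366336633336633 · 66333366333366336633336633 gives term 8.

336633663333663366333366333366336633336633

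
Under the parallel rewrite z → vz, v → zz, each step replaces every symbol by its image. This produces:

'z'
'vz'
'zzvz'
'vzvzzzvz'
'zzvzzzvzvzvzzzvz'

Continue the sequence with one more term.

φ(zzvzzzvzvzvzzzvz) expands symbol-by-symbol to vz vz zz vz vz vz zz vz zz vz zz vz vz vz zz vz; joining the 16 pieces gives the next term.

vzvzzzvzvzvzzzvzzzvzzzvzvzvzzzvz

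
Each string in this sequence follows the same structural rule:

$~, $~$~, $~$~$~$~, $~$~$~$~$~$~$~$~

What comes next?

s(k+1) = s(k)·s(k) — each term doubles the last.
Doubling $~$~$~$~$~$~$~$~:

$~$~$~$~$~$~$~$~$~$~$~$~$~$~$~$~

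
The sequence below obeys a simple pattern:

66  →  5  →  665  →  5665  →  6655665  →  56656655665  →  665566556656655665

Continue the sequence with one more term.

56656655665665566556656655665

From term 3 onward, concatenate the second-to-last term with the last: 66·5 = 665, 5·665 = 5665, …
So term 8 is 56656655665·665566556656655665.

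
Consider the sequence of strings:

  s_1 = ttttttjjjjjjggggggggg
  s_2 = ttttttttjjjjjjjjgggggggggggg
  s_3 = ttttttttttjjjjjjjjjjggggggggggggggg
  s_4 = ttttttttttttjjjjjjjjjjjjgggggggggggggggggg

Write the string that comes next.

Each string has the form t^{2n} j^{2n} g^{3n}, where the shown terms are n = 3, 4, 5, 6.
At n = 7 the blocks have lengths 14, 14, 21.

ttttttttttttttjjjjjjjjjjjjjjggggggggggggggggggggg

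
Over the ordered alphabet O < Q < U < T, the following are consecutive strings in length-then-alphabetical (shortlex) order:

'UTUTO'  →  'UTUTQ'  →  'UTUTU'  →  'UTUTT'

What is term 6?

Stepping forward 2 times from UTUTT: UTUTT → UTTOO, then the target.

UTTOQ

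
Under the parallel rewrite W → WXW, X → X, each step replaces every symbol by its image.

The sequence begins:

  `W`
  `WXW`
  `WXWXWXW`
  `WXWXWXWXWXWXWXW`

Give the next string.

WXWXWXWXWXWXWXWXWXWXWXWXWXWXWXW

φ(WXWXWXWXWXWXWXW) expands symbol-by-symbol to WXW X WXW X WXW X WXW X WXW X WXW X WXW X WXW; joining the 15 pieces gives the next term.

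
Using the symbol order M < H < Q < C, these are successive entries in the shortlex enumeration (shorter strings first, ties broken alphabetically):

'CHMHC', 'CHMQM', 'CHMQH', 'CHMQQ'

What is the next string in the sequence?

The successor of CHMQQ increments the rightmost position that isn't already C and resets every position after it to M.

CHMQC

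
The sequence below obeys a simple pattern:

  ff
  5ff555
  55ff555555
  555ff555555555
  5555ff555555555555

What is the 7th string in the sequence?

555555ff555555555555555555

Each term wraps the previous one in 5 on the left and 555 on the right.
From 5555ff555555555555, 2 further steps: 5555ff555555555555 → 55555ff555555555555555 → (answer).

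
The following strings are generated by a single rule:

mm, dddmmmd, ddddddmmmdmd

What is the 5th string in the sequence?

ddddddddddddmmmdmdmdmd

Every step adds ddd to the front and md to the end of the previous string.
From ddddddmmmdmd, 2 further steps: ddddddmmmdmd → dddddddddmmmdmdmd → (answer).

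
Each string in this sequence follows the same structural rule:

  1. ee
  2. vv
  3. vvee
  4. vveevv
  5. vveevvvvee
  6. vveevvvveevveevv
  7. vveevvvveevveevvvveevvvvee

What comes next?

From term 3 onward, concatenate the last term with the second-to-last: vv·ee = vvee, vvee·vv = vveevv, …
The next term joins vveevvvveevveevvvveevvvvee and vveevvvveevveevv.

vveevvvveevveevvvveevvvveevveevvvveevveevv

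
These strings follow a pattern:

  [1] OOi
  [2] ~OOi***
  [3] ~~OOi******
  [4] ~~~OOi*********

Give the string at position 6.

Each term wraps the previous one in ~ on the left and *** on the right.
From ~~~OOi*********, 2 further steps: ~~~OOi********* → ~~~~OOi************ → (answer).

~~~~~OOi***************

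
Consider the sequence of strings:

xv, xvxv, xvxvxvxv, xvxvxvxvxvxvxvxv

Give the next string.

s(k+1) = s(k)·s(k) — each term doubles the last.
One more doubling of xvxvxvxvxvxvxvxv gives the answer.

xvxvxvxvxvxvxvxvxvxvxvxvxvxvxvxv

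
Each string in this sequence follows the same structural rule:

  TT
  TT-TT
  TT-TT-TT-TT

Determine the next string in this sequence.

TT-TT-TT-TT-TT-TT-TT-TT

s(k+1) = s(k)·-·s(k) — each term doubles the last with '-' between the halves.
So the next term is two copies of TT-TT-TT-TT with '-' between the halves.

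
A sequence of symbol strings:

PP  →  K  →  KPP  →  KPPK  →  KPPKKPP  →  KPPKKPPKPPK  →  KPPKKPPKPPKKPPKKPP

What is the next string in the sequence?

KPPKKPPKPPKKPPKKPPKPPKKPPKPPK

Each term (from the third on) is the previous term followed by the one before it: term 3 = K·PP = KPP.
The next term joins KPPKKPPKPPKKPPKKPP and KPPKKPPKPPK.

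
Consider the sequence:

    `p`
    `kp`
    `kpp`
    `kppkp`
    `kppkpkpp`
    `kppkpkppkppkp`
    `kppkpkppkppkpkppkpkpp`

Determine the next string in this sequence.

Each term (from the third on) is the previous term followed by the one before it: term 3 = kp·p = kpp.
Continuing: kppkpkppkppkpkppkpkpp · kppkpkppkppkp gives term 8.

kppkpkppkppkpkppkpkppkppkpkppkppkp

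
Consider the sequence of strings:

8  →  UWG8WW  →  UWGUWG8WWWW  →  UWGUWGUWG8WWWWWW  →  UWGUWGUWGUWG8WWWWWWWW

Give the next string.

Each term wraps the previous one in UWG on the left and WW on the right.
Applying this once more to UWGUWGUWGUWG8WWWWWWWW:

UWGUWGUWGUWGUWG8WWWWWWWWWW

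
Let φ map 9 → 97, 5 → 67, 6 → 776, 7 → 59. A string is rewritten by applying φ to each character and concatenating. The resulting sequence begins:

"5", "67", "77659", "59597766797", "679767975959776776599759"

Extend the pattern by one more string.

7765997597765997596797679759597765959776679797596797

Replace each of the 24 characters of 679767975959776776599759 in place — 776 59 97 59 776 59 97 59 67 97 67 97 59 59 776 59 59 776 67 97 97 59 67 97 — and concatenate.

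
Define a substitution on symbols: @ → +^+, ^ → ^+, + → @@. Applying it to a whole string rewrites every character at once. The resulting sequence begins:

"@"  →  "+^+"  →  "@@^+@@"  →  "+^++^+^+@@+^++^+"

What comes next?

Rewriting the 16 symbols of +^++^+^+@@+^++^+ one by one yields @@ ^+ @@ @@ ^+ @@ ^+ @@ +^+ +^+ @@ ^+ @@ @@ ^+ @@; concatenated:

@@^+@@@@^+@@^+@@+^++^+@@^+@@@@^+@@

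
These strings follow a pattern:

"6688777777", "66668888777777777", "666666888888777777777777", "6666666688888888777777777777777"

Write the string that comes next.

Term n consists of 2n 6's, followed by 2n 8's, followed by 3n+3 7's (n = 1, 2, …).
At n = 5 the blocks have lengths 10, 10, 18.

66666666668888888888777777777777777777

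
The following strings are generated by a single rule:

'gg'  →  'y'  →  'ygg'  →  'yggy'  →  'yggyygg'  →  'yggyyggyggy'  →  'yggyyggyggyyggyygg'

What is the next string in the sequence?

yggyyggyggyyggyyggyggyyggyggy

From term 3 onward, concatenate the last term with the second-to-last: y·gg = ygg, ygg·y = yggy, …
The next term joins yggyyggyggyyggyygg and yggyyggyggy.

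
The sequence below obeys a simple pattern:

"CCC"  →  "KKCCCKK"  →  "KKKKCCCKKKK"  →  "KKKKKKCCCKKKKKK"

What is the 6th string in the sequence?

KKKKKKKKKKCCCKKKKKKKKKK

Each term wraps the previous one in KK on the left and KK on the right.
From KKKKKKCCCKKKKKK, 2 further steps: KKKKKKCCCKKKKKK → KKKKKKKKCCCKKKKKKKK → (answer).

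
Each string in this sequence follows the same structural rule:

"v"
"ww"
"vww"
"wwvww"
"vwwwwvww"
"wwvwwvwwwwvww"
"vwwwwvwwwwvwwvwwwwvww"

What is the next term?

This is a Fibonacci-style word recurrence s(k) = s(k−2)·s(k−1): e.g. v·ww = vww.
Continuing: wwvwwvwwwwvww · vwwwwvwwwwvwwvwwwwvww gives term 8.

wwvwwvwwwwvwwvwwwwvwwwwvwwvwwwwvww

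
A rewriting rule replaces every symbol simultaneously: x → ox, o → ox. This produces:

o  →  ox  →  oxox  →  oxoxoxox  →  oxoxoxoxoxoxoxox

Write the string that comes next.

Replace each of the 16 characters of oxoxoxoxoxoxoxox in place — ox ox ox ox ox ox ox ox ox ox ox ox ox ox ox ox — and concatenate.

oxoxoxoxoxoxoxoxoxoxoxoxoxoxoxox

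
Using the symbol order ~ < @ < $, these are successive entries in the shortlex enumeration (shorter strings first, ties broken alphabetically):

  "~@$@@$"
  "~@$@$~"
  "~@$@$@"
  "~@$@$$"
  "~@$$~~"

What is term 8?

~@$$@~

Stepping forward 3 times from ~@$$~~: ~@$$~~ → ~@$$~@ → ~@$$~$, then the target.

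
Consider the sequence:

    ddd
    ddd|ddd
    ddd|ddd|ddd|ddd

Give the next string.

Every step duplicates the string with '|' between the halves.
So the next term is two copies of ddd|ddd|ddd|ddd with '|' between the halves.

ddd|ddd|ddd|ddd|ddd|ddd|ddd|ddd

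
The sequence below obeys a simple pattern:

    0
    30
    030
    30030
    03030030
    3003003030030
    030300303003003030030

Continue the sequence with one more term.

From term 3 onward, concatenate the second-to-last term with the last: 0·30 = 030, 30·030 = 30030, …
The next term joins 3003003030030 and 030300303003003030030.

3003003030030030300303003003030030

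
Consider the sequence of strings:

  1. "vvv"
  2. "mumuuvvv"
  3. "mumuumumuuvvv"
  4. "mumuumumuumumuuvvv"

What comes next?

Each term is the previous one with mumuu prepended.
One more step from mumuumumuumumuuvvv gives the answer.

mumuumumuumumuumumuuvvv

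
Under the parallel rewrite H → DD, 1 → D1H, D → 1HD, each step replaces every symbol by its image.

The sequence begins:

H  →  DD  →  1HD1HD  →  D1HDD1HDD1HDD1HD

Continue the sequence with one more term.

Replace each of the 16 characters of D1HDD1HDD1HDD1HD in place — 1HD D1H DD 1HD 1HD D1H DD 1HD 1HD D1H DD 1HD 1HD D1H DD 1HD — and concatenate.

1HDD1HDD1HD1HDD1HDD1HD1HDD1HDD1HD1HDD1HDD1HD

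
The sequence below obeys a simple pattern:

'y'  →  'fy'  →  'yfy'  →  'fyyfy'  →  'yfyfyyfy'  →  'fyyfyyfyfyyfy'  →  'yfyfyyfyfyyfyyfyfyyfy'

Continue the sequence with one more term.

fyyfyyfyfyyfyyfyfyyfyfyyfyyfyfyyfy

This is a Fibonacci-style word recurrence s(k) = s(k−2)·s(k−1): e.g. y·fy = yfy.
Continuing: fyyfyyfyfyyfy · yfyfyyfyfyyfyyfyfyyfy gives term 8.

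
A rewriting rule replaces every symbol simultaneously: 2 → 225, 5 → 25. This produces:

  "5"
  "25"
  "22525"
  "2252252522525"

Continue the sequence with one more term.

2252252522522525225252252252522525

φ(2252252522525) expands symbol-by-symbol to 225 225 25 225 225 25 225 25 225 225 25 225 25; joining the 13 pieces gives the next term.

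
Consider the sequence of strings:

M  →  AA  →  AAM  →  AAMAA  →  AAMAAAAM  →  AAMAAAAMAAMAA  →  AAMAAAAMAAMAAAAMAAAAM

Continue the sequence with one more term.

AAMAAAAMAAMAAAAMAAAAMAAMAAAAMAAMAA

This is a Fibonacci-style word recurrence s(k) = s(k−1)·s(k−2): e.g. AA·M = AAM.
The next term joins AAMAAAAMAAMAAAAMAAAAM and AAMAAAAMAAMAA.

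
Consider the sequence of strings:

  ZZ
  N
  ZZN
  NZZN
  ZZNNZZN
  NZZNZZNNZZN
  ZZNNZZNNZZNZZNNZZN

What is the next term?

NZZNZZNNZZNZZNNZZNNZZNZZNNZZN

Each term (from the third on) is the two preceding terms concatenated in order: term 3 = ZZ·N = ZZN.
Continuing: NZZNZZNNZZN · ZZNNZZNNZZNZZNNZZN gives term 8.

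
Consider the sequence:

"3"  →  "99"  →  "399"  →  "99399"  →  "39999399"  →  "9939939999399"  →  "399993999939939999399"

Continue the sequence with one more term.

From term 3 onward, concatenate the second-to-last term with the last: 3·99 = 399, 99·399 = 99399, …
The next term joins 9939939999399 and 399993999939939999399.

9939939999399399993999939939999399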